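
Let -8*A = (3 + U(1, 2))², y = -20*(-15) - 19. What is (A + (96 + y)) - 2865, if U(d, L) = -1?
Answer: -4977/2 ≈ -2488.5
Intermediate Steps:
y = 281 (y = 300 - 19 = 281)
A = -½ (A = -(3 - 1)²/8 = -⅛*2² = -⅛*4 = -½ ≈ -0.50000)
(A + (96 + y)) - 2865 = (-½ + (96 + 281)) - 2865 = (-½ + 377) - 2865 = 753/2 - 2865 = -4977/2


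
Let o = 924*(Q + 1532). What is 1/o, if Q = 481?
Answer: 1/1860012 ≈ 5.3763e-7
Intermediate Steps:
o = 1860012 (o = 924*(481 + 1532) = 924*2013 = 1860012)
1/o = 1/1860012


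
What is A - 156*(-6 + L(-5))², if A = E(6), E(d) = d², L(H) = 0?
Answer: -5580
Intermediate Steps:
A = 36 (A = 6² = 36)
A - 156*(-6 + L(-5))² = 36 - 156*(-6 + 0)² = 36 - 156*(-6)² = 36 - 156*36 = 36 - 5616 = -5580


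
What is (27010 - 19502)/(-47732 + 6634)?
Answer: -3754/20549 ≈ -0.18269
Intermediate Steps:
(27010 - 19502)/(-47732 + 6634) = 7508/(-41098) = 7508*(-1/41098) = -3754/20549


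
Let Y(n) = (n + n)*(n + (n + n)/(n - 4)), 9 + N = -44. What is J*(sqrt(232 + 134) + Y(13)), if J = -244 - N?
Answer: -710138/9 - 191*sqrt(366) ≈ -82558.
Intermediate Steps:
N = -53 (N = -9 - 44 = -53)
J = -191 (J = -244 - 1*(-53) = -244 + 53 = -191)
Y(n) = 2*n*(n + 2*n/(-4 + n)) (Y(n) = (2*n)*(n + (2*n)/(-4 + n)) = (2*n)*(n + 2*n/(-4 + n)) = 2*n*(n + 2*n/(-4 + n)))
J*(sqrt(232 + 134) + Y(13)) = -191*(sqrt(232 + 134) + 2*13**2*(-2 + 13)/(-4 + 13)) = -191*(sqrt(366) + 2*169*11/9) = -191*(sqrt(366) + 2*169*(1/9)*11) = -191*(sqrt(366) + 3718/9) = -191*(3718/9 + sqrt(366)) = -710138/9 - 191*sqrt(366)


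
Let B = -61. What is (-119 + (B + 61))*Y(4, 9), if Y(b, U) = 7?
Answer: -833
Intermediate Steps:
(-119 + (B + 61))*Y(4, 9) = (-119 + (-61 + 61))*7 = (-119 + 0)*7 = -119*7 = -833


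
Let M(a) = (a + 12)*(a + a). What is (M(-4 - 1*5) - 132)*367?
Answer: -68262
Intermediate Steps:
M(a) = 2*a*(12 + a) (M(a) = (12 + a)*(2*a) = 2*a*(12 + a))
(M(-4 - 1*5) - 132)*367 = (2*(-4 - 1*5)*(12 + (-4 - 1*5)) - 132)*367 = (2*(-4 - 5)*(12 + (-4 - 5)) - 132)*367 = (2*(-9)*(12 - 9) - 132)*367 = (2*(-9)*3 - 132)*367 = (-54 - 132)*367 = -186*367 = -68262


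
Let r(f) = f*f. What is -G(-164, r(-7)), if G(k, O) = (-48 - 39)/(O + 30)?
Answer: 87/79 ≈ 1.1013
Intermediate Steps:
r(f) = f**2
G(k, O) = -87/(30 + O)
-G(-164, r(-7)) = -(-87)/(30 + (-7)**2) = -(-87)/(30 + 49) = -(-87)/79 = -1*(-87/79) = 87/79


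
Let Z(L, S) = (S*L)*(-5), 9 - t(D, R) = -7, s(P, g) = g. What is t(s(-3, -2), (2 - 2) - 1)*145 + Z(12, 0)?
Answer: 2320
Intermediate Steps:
t(D, R) = 16 (t(D, R) = 9 - 1*(-7) = 9 + 7 = 16)
Z(L, S) = -5*L*S (Z(L, S) = (L*S)*(-5) = -5*L*S)
t(s(-3, -2), (2 - 2) - 1)*145 + Z(12, 0) = 16*145 - 5*12*0 = 2320 + 0 = 2320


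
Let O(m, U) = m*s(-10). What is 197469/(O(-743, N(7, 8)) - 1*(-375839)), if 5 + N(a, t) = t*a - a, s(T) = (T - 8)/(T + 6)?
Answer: 394938/744991 ≈ 0.53012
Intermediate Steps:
s(T) = (-8 + T)/(6 + T)
N(a, t) = -5 - a + a*t (N(a, t) = -5 + (t*a - a) = -5 + (a*t - a) = -5 + (-a + a*t) = -5 - a + a*t)
O(m, U) = 9*m/2 (O(m, U) = m*((-8 - 10)/(6 - 10)) = m*(-18/(-4)) = m*(-1/4*(-18)) = m*(9/2) = 9*m/2)
197469/(O(-743, N(7, 8)) - 1*(-375839)) = 197469/((9/2)*(-743) - 1*(-375839)) = 197469/(-6687/2 + 375839) = 197469/(744991/2) = 197469*(2/744991) = 394938/744991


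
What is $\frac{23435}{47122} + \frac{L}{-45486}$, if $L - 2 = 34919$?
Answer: $- \frac{144895738}{535847823} \approx -0.2704$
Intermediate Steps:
$L = 34921$ ($L = 2 + 34919 = 34921$)
$\frac{23435}{47122} + \frac{L}{-45486} = \frac{23435}{47122} + \frac{34921}{-45486} = 23435 \cdot \frac{1}{47122} + 34921 \left(- \frac{1}{45486}\right) = \frac{23435}{47122} - \frac{34921}{45486} = - \frac{144895738}{535847823}$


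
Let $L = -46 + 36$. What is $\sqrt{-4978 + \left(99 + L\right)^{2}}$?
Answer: $3 \sqrt{327} \approx 54.249$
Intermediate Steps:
$L = -10$
$\sqrt{-4978 + \left(99 + L\right)^{2}} = \sqrt{-4978 + \left(99 - 10\right)^{2}} = \sqrt{-4978 + 89^{2}} = \sqrt{-4978 + 7921} = \sqrt{2943} = 3 \sqrt{327}$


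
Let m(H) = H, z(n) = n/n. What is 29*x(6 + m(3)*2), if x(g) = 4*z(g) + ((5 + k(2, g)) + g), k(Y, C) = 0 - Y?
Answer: 551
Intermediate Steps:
z(n) = 1
k(Y, C) = -Y
x(g) = 7 + g (x(g) = 4*1 + ((5 - 1*2) + g) = 4 + ((5 - 2) + g) = 4 + (3 + g) = 7 + g)
29*x(6 + m(3)*2) = 29*(7 + (6 + 3*2)) = 29*(7 + (6 + 6)) = 29*(7 + 12) = 29*19 = 551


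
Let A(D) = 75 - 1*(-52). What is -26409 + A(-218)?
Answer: -26282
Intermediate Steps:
A(D) = 127 (A(D) = 75 + 52 = 127)
-26409 + A(-218) = -26409 + 127 = -26282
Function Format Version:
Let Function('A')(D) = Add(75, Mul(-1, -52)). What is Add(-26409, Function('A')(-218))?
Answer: -26282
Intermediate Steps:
Function('A')(D) = 127 (Function('A')(D) = Add(75, 52) = 127)
Add(-26409, Function('A')(-218)) = Add(-26409, 127) = -26282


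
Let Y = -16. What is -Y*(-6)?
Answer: -96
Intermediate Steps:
-Y*(-6) = -1*(-16)*(-6) = 16*(-6) = -96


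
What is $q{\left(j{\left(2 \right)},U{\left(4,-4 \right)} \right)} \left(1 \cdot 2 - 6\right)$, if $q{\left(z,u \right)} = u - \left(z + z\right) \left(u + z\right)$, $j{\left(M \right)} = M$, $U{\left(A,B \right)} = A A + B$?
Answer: $176$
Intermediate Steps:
$U{\left(A,B \right)} = B + A^{2}$ ($U{\left(A,B \right)} = A^{2} + B = B + A^{2}$)
$q{\left(z,u \right)} = u - 2 z \left(u + z\right)$
$q{\left(j{\left(2 \right)},U{\left(4,-4 \right)} \right)} \left(1 \cdot 2 - 6\right) = \left(\left(-4 + 4^{2}\right) - 2 \cdot 2^{2} - 2 \left(-4 + 4^{2}\right) 2\right) \left(1 \cdot 2 - 6\right) = \left(\left(-4 + 16\right) - 8 - 2 \left(-4 + 16\right) 2\right) \left(2 - 6\right) = \left(12 - 8 - 24 \cdot 2\right) \left(-4\right) = \left(12 - 8 - 48\right) \left(-4\right) = \left(-44\right) \left(-4\right) = 176$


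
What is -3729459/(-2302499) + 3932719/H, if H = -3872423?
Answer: 5386961244376/8916250085077 ≈ 0.60417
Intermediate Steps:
-3729459/(-2302499) + 3932719/H = -3729459/(-2302499) + 3932719/(-3872423) = -3729459*(-1/2302499) + 3932719*(-1/3872423) = 3729459/2302499 - 3932719/3872423 = 5386961244376/8916250085077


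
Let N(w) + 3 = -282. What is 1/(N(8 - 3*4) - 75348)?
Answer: -1/75633 ≈ -1.3222e-5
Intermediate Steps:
N(w) = -285 (N(w) = -3 - 282 = -285)
1/(N(8 - 3*4) - 75348) = 1/(-285 - 75348) = 1/(-75633) = -1/75633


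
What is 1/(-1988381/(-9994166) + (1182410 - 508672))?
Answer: 9994166/6733451400889 ≈ 1.4843e-6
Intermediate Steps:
1/(-1988381/(-9994166) + (1182410 - 508672)) = 1/(-1988381*(-1/9994166) + 673738) = 1/(1988381/9994166 + 673738) = 1/(6733451400889/9994166) = 9994166/6733451400889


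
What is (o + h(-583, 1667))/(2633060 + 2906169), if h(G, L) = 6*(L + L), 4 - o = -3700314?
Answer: 3720322/5539229 ≈ 0.67163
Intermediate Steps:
o = 3700318 (o = 4 - 1*(-3700314) = 4 + 3700314 = 3700318)
h(G, L) = 12*L (h(G, L) = 6*(2*L) = 12*L)
(o + h(-583, 1667))/(2633060 + 2906169) = (3700318 + 12*1667)/(2633060 + 2906169) = (3700318 + 20004)/5539229 = 3720322*(1/5539229) = 3720322/5539229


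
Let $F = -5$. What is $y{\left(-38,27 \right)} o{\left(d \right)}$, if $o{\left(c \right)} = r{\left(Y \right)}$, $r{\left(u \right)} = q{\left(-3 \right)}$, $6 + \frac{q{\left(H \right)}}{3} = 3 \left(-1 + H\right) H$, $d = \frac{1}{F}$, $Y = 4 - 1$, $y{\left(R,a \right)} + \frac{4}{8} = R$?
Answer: $-3465$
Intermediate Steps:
$y{\left(R,a \right)} = - \frac{1}{2} + R$
$Y = 3$ ($Y = 4 - 1 = 3$)
$d = - \frac{1}{5}$ ($d = \frac{1}{-5} = - \frac{1}{5} \approx -0.2$)
$q{\left(H \right)} = -18 + 3 H \left(-3 + 3 H\right)$ ($q{\left(H \right)} = -18 + 3 \cdot 3 \left(-1 + H\right) H = -18 + 3 \left(-3 + 3 H\right) H = -18 + 3 H \left(-3 + 3 H\right)$)
$r{\left(u \right)} = 90$ ($r{\left(u \right)} = -18 - -27 + 9 \left(-3\right)^{2} = -18 + 27 + 9 \cdot 9 = -18 + 27 + 81 = 90$)
$o{\left(c \right)} = 90$
$y{\left(-38,27 \right)} o{\left(d \right)} = \left(- \frac{1}{2} - 38\right) 90 = \left(- \frac{77}{2}\right) 90 = -3465$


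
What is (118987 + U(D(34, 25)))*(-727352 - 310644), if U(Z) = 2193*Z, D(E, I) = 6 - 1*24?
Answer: -82534175948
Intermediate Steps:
D(E, I) = -18 (D(E, I) = 6 - 24 = -18)
(118987 + U(D(34, 25)))*(-727352 - 310644) = (118987 + 2193*(-18))*(-727352 - 310644) = (118987 - 39474)*(-1037996) = 79513*(-1037996) = -82534175948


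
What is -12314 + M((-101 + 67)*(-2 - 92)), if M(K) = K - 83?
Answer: -9201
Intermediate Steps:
M(K) = -83 + K
-12314 + M((-101 + 67)*(-2 - 92)) = -12314 + (-83 + (-101 + 67)*(-2 - 92)) = -12314 + (-83 - 34*(-94)) = -12314 + (-83 + 3196) = -12314 + 3113 = -9201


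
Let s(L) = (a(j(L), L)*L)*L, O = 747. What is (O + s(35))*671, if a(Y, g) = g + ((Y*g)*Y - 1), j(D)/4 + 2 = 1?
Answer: 488754387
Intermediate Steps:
j(D) = -4 (j(D) = -8 + 4*1 = -8 + 4 = -4)
a(Y, g) = -1 + g + g*Y² (a(Y, g) = g + (g*Y² - 1) = g + (-1 + g*Y²) = -1 + g + g*Y²)
s(L) = L²*(-1 + 17*L) (s(L) = ((-1 + L + L*(-4)²)*L)*L = ((-1 + L + L*16)*L)*L = ((-1 + L + 16*L)*L)*L = ((-1 + 17*L)*L)*L = (L*(-1 + 17*L))*L = L²*(-1 + 17*L))
(O + s(35))*671 = (747 + 35²*(-1 + 17*35))*671 = (747 + 1225*(-1 + 595))*671 = (747 + 1225*594)*671 = (747 + 727650)*671 = 728397*671 = 488754387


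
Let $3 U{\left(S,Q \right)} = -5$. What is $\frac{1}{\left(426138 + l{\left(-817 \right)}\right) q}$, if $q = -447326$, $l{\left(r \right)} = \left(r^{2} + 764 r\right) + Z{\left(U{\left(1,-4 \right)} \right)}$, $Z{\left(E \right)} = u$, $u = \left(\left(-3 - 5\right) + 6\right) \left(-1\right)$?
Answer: $- \frac{1}{209993164766} \approx -4.7621 \cdot 10^{-12}$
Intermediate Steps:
$U{\left(S,Q \right)} = - \frac{5}{3}$ ($U{\left(S,Q \right)} = \frac{1}{3} \left(-5\right) = - \frac{5}{3}$)
$u = 2$ ($u = \left(\left(-3 - 5\right) + 6\right) \left(-1\right) = \left(-8 + 6\right) \left(-1\right) = \left(-2\right) \left(-1\right) = 2$)
$Z{\left(E \right)} = 2$
$l{\left(r \right)} = 2 + r^{2} + 764 r$ ($l{\left(r \right)} = \left(r^{2} + 764 r\right) + 2 = 2 + r^{2} + 764 r$)
$\frac{1}{\left(426138 + l{\left(-817 \right)}\right) q} = \frac{1}{\left(426138 + \left(2 + \left(-817\right)^{2} + 764 \left(-817\right)\right)\right) \left(-447326\right)} = \frac{1}{426138 + \left(2 + 667489 - 624188\right)} \left(- \frac{1}{447326}\right) = \frac{1}{426138 + 43303} \left(- \frac{1}{447326}\right) = \frac{1}{469441} \left(- \frac{1}{447326}\right) = - \frac{1}{209993164766}$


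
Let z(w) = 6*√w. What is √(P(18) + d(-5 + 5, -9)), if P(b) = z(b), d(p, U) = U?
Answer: 3*√(-1 + 2*√2) ≈ 4.0566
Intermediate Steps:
P(b) = 6*√b
√(P(18) + d(-5 + 5, -9)) = √(6*√18 - 9) = √(6*(3*√2) - 9) = √(18*√2 - 9) = √(-9 + 18*√2)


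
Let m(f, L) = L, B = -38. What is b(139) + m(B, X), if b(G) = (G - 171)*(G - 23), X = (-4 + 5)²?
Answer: -3711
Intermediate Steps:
X = 1 (X = 1² = 1)
b(G) = (-171 + G)*(-23 + G)
b(139) + m(B, X) = (3933 + 139² - 194*139) + 1 = (3933 + 19321 - 26966) + 1 = -3712 + 1 = -3711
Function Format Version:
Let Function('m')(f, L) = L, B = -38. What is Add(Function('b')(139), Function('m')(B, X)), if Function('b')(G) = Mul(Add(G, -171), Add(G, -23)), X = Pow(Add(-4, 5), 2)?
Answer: -3711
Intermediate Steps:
X = 1 (X = Pow(1, 2) = 1)
Function('b')(G) = Mul(Add(-171, G), Add(-23, G))
Add(Function('b')(139), Function('m')(B, X)) = Add(Add(3933, Pow(139, 2), Mul(-194, 139)), 1) = Add(Add(3933, 19321, -26966), 1) = Add(-3712, 1) = -3711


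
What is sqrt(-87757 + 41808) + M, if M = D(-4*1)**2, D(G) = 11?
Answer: 121 + I*sqrt(45949) ≈ 121.0 + 214.36*I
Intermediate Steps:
M = 121 (M = 11**2 = 121)
sqrt(-87757 + 41808) + M = sqrt(-87757 + 41808) + 121 = sqrt(-45949) + 121 = I*sqrt(45949) + 121 = 121 + I*sqrt(45949)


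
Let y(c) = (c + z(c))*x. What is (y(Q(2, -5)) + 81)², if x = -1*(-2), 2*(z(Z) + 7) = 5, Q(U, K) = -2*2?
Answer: 4096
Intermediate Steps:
Q(U, K) = -4
z(Z) = -9/2 (z(Z) = -7 + (½)*5 = -7 + 5/2 = -9/2)
x = 2
y(c) = -9 + 2*c (y(c) = (c - 9/2)*2 = (-9/2 + c)*2 = -9 + 2*c)
(y(Q(2, -5)) + 81)² = ((-9 + 2*(-4)) + 81)² = ((-9 - 8) + 81)² = (-17 + 81)² = 64² = 4096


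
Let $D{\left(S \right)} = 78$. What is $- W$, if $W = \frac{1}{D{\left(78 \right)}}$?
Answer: $- \frac{1}{78} \approx -0.012821$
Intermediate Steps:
$W = \frac{1}{78} \approx 0.012821$
$- W = \left(-1\right) \frac{1}{78} = - \frac{1}{78}$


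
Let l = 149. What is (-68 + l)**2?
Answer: 6561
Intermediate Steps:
(-68 + l)**2 = (-68 + 149)**2 = 81**2 = 6561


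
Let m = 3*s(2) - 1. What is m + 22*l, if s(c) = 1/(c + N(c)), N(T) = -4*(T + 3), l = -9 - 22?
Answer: -4099/6 ≈ -683.17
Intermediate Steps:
l = -31
N(T) = -12 - 4*T (N(T) = -4*(3 + T) = -12 - 4*T)
s(c) = 1/(-12 - 3*c) (s(c) = 1/(c + (-12 - 4*c)) = 1/(-12 - 3*c))
m = -7/6 (m = 3*(-1/(12 + 3*2)) - 1 = 3*(-1/(12 + 6)) - 1 = 3*(-1/18) - 1 = -⅙ - 1 = -7/6 ≈ -1.1667)
m + 22*l = -7/6 + 22*(-31) = -7/6 - 682 = -4099/6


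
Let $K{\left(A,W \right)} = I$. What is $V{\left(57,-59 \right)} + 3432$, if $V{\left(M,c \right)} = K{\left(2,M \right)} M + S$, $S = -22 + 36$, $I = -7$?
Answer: $3047$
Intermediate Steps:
$K{\left(A,W \right)} = -7$
$S = 14$
$V{\left(M,c \right)} = 14 - 7 M$ ($V{\left(M,c \right)} = - 7 M + 14 = 14 - 7 M$)
$V{\left(57,-59 \right)} + 3432 = \left(14 - 399\right) + 3432 = -385 + 3432 = 3047$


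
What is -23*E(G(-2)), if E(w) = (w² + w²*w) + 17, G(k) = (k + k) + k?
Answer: 3749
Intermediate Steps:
G(k) = 3*k (G(k) = 2*k + k = 3*k)
E(w) = 17 + w² + w³ (E(w) = (w² + w³) + 17 = 17 + w² + w³)
-23*E(G(-2)) = -23*(17 + (3*(-2))² + (3*(-2))³) = -23*(17 + (-6)² + (-6)³) = -23*(17 + 36 - 216) = -23*(-163) = 3749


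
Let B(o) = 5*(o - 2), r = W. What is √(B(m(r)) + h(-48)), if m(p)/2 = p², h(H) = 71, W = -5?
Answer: √311 ≈ 17.635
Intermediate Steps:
r = -5
m(p) = 2*p²
B(o) = -10 + 5*o (B(o) = 5*(-2 + o) = -10 + 5*o)
√(B(m(r)) + h(-48)) = √((-10 + 5*(2*(-5)²)) + 71) = √((-10 + 5*(2*25)) + 71) = √((-10 + 5*50) + 71) = √((-10 + 250) + 71) = √(240 + 71) = √311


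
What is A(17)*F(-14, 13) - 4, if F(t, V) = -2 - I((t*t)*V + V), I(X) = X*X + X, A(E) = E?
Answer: -111541832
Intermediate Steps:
I(X) = X + X² (I(X) = X² + X = X + X²)
F(t, V) = -2 - (V + V*t²)*(1 + V + V*t²) (F(t, V) = -2 - ((t*t)*V + V)*(1 + ((t*t)*V + V)) = -2 - (t²*V + V)*(1 + (t²*V + V)) = -2 - (V*t² + V)*(1 + (V*t² + V)) = -2 - (V + V*t²)*(1 + (V + V*t²)) = -2 - (V + V*t²)*(1 + V + V*t²))
A(17)*F(-14, 13) - 4 = 17*(-2 - 1*13*(1 + (-14)²)*(1 + 13*(1 + (-14)²))) - 4 = 17*(-2 - 1*13*(1 + 196)*(1 + 13*(1 + 196))) - 4 = 17*(-2 - 1*13*197*(1 + 13*197)) - 4 = 17*(-2 - 1*13*197*(1 + 2561)) - 4 = 17*(-2 - 1*13*197*2562) - 4 = 17*(-2 - 6561282) - 4 = 17*(-6561284) - 4 = -111541828 - 4 = -111541832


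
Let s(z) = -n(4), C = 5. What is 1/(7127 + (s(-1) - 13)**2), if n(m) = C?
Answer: 1/7451 ≈ 0.00013421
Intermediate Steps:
n(m) = 5
s(z) = -5 (s(z) = -1*5 = -5)
1/(7127 + (s(-1) - 13)**2) = 1/(7127 + (-5 - 13)**2) = 1/(7127 + (-18)**2) = 1/(7127 + 324) = 1/7451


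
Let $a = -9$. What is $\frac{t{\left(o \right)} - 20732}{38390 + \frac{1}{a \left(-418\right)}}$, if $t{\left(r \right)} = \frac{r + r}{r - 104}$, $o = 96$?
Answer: $- \frac{78084072}{144423181} \approx -0.54066$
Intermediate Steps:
$t{\left(r \right)} = \frac{2 r}{-104 + r}$
$\frac{t{\left(o \right)} - 20732}{38390 + \frac{1}{a \left(-418\right)}} = \frac{2 \cdot 96 \frac{1}{-104 + 96} - 20732}{38390 + \frac{1}{\left(-9\right) \left(-418\right)}} = \frac{2 \cdot 96 \frac{1}{-8} - 20732}{38390 + \frac{1}{3762}} = \frac{2 \cdot 96 \left(- \frac{1}{8}\right) - 20732}{38390 + \frac{1}{3762}} = \frac{-24 - 20732}{\frac{144423181}{3762}} = \left(-20756\right) \frac{3762}{144423181} = - \frac{78084072}{144423181}$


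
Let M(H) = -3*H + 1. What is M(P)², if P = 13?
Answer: 1444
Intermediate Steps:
M(H) = 1 - 3*H
M(P)² = (1 - 3*13)² = (1 - 39)² = (-38)² = 1444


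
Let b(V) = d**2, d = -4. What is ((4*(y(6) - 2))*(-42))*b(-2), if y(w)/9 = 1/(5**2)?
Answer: 110208/25 ≈ 4408.3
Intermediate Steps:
y(w) = 9/25 (y(w) = 9/(5**2) = 9/25)
b(V) = 16 (b(V) = (-4)**2 = 16)
((4*(y(6) - 2))*(-42))*b(-2) = ((4*(9/25 - 2))*(-42))*16 = ((4*(-41/25))*(-42))*16 = -164/25*(-42)*16 = (6888/25)*16 = 110208/25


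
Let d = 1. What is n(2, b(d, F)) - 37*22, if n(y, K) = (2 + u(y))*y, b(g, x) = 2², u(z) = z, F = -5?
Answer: -806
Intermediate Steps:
b(g, x) = 4
n(y, K) = y*(2 + y) (n(y, K) = (2 + y)*y = y*(2 + y))
n(2, b(d, F)) - 37*22 = 2*(2 + 2) - 37*22 = 2*4 - 814 = 8 - 814 = -806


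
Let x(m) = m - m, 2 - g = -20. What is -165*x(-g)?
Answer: 0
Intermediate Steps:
g = 22 (g = 2 - 1*(-20) = 2 + 20 = 22)
x(m) = 0
-165*x(-g) = -165*0 = 0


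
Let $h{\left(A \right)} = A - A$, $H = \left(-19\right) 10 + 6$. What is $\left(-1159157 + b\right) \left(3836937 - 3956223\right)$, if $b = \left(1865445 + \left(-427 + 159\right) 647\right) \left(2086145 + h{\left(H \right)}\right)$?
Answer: $-421062689334769128$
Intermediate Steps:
$H = -184$ ($H = -190 + 6 = -184$)
$h{\left(A \right)} = 0$
$b = 3529859561105$ ($b = \left(1865445 + \left(-427 + 159\right) 647\right) \left(2086145 + 0\right) = \left(1865445 - 173396\right) 2086145 = 1692049 \cdot 2086145 = 3529859561105$)
$\left(-1159157 + b\right) \left(3836937 - 3956223\right) = \left(-1159157 + 3529859561105\right) \left(3836937 - 3956223\right) = 3529858401948 \left(-119286\right) = -421062689334769128$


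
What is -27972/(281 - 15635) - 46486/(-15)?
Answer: 39675868/12795 ≈ 3100.9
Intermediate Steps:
-27972/(281 - 15635) - 46486/(-15) = -27972/(-15354) - 46486*(-1/15) = -27972*(-1/15354) + 46486/15 = 1554/853 + 46486/15 = 39675868/12795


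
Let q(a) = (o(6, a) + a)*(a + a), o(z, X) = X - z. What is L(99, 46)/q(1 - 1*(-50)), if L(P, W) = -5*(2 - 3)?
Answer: 5/9792 ≈ 0.00051062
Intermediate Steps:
L(P, W) = 5 (L(P, W) = -5*(-1) = 5)
q(a) = 2*a*(-6 + 2*a) (q(a) = ((a - 1*6) + a)*(a + a) = ((a - 6) + a)*(2*a) = ((-6 + a) + a)*(2*a) = (-6 + 2*a)*(2*a) = 2*a*(-6 + 2*a))
L(99, 46)/q(1 - 1*(-50)) = 5/((4*(1 - 1*(-50))*(-3 + (1 - 1*(-50))))) = 5/((4*(1 + 50)*(-3 + (1 + 50)))) = 5/((4*51*(-3 + 51))) = 5/((4*51*48)) = 5/9792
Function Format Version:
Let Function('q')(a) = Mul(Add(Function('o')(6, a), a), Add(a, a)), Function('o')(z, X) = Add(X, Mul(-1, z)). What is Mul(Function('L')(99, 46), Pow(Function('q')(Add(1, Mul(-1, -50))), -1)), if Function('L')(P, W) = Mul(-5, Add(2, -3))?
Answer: Rational(5, 9792) ≈ 0.00051062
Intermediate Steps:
Function('L')(P, W) = 5 (Function('L')(P, W) = Mul(-5, -1) = 5)
Function('q')(a) = Mul(2, a, Add(-6, Mul(2, a))) (Function('q')(a) = Mul(Add(Add(a, Mul(-1, 6)), a), Add(a, a)) = Mul(Add(Add(a, -6), a), Mul(2, a)) = Mul(Add(Add(-6, a), a), Mul(2, a)) = Mul(Add(-6, Mul(2, a)), Mul(2, a)) = Mul(2, a, Add(-6, Mul(2, a))))
Mul(Function('L')(99, 46), Pow(Function('q')(Add(1, Mul(-1, -50))), -1)) = Mul(5, Pow(Mul(4, Add(1, Mul(-1, -50)), Add(-3, Add(1, Mul(-1, -50)))), -1)) = Mul(5, Pow(Mul(4, Add(1, 50), Add(-3, Add(1, 50))), -1)) = Mul(5, Pow(Mul(4, 51, Add(-3, 51)), -1)) = Mul(5, Pow(Mul(4, 51, 48), -1)) = Mul(5, Pow(9792, -1)) = Mul(5, Rational(1, 9792)) = Rational(5, 9792)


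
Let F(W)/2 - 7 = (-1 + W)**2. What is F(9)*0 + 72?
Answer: 72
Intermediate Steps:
F(W) = 14 + 2*(-1 + W)**2
F(9)*0 + 72 = (14 + 2*(-1 + 9)**2)*0 + 72 = (14 + 2*8**2)*0 + 72 = (14 + 2*64)*0 + 72 = (14 + 128)*0 + 72 = 142*0 + 72 = 0 + 72 = 72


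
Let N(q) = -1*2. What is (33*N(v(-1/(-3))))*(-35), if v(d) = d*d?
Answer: 2310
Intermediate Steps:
v(d) = d**2
N(q) = -2
(33*N(v(-1/(-3))))*(-35) = (33*(-2))*(-35) = -66*(-35) = 2310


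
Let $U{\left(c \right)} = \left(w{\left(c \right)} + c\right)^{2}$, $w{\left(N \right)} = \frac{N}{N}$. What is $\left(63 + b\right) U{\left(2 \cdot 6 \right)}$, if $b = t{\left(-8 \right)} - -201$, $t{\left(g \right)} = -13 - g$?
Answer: $43771$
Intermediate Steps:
$w{\left(N \right)} = 1$
$b = 196$ ($b = \left(-13 - -8\right) - -201 = \left(-13 + 8\right) + 201 = -5 + 201 = 196$)
$U{\left(c \right)} = \left(1 + c\right)^{2}$
$\left(63 + b\right) U{\left(2 \cdot 6 \right)} = \left(63 + 196\right) \left(1 + 2 \cdot 6\right)^{2} = 259 \left(1 + 12\right)^{2} = 259 \cdot 13^{2} = 259 \cdot 169 = 43771$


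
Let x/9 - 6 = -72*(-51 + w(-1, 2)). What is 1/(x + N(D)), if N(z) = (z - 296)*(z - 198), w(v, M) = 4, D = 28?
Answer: 1/76070 ≈ 1.3146e-5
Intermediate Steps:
x = 30510 (x = 54 + 9*(-72*(-51 + 4)) = 54 + 9*(-72*(-47)) = 54 + 9*3384 = 54 + 30456 = 30510)
N(z) = (-296 + z)*(-198 + z)
1/(x + N(D)) = 1/(30510 + (58608 + 28**2 - 494*28)) = 1/(30510 + (58608 + 784 - 13832)) = 1/(30510 + 45560) = 1/76070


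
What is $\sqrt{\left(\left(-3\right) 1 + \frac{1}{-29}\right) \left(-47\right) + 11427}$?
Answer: $\frac{\sqrt{9730051}}{29} \approx 107.56$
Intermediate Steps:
$\sqrt{\left(\left(-3\right) 1 + \frac{1}{-29}\right) \left(-47\right) + 11427} = \sqrt{\left(-3 - \frac{1}{29}\right) \left(-47\right) + 11427} = \sqrt{\left(- \frac{88}{29}\right) \left(-47\right) + 11427} = \sqrt{\frac{4136}{29} + 11427} = \sqrt{\frac{335519}{29}} = \frac{\sqrt{9730051}}{29}$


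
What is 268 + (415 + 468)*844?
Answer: 745520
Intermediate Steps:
268 + (415 + 468)*844 = 268 + 883*844 = 268 + 745252 = 745520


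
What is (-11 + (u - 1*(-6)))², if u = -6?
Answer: 121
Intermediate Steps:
(-11 + (u - 1*(-6)))² = (-11 + (-6 - 1*(-6)))² = (-11 + (-6 + 6))² = (-11 + 0)² = (-11)² = 121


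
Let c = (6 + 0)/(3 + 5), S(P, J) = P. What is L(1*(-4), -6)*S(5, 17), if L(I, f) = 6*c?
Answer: 45/2 ≈ 22.500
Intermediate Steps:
c = ¾ (c = 6/8 = 6*(⅛) = ¾ ≈ 0.75000)
L(I, f) = 9/2 (L(I, f) = 6*(¾) = 9/2)
L(1*(-4), -6)*S(5, 17) = (9/2)*5 = 45/2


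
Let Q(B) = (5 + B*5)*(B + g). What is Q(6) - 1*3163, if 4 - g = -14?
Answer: -2323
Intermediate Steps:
g = 18 (g = 4 - 1*(-14) = 4 + 14 = 18)
Q(B) = (5 + 5*B)*(18 + B) (Q(B) = (5 + B*5)*(B + 18) = (5 + 5*B)*(18 + B))
Q(6) - 1*3163 = (90 + 5*6² + 95*6) - 1*3163 = (90 + 5*36 + 570) - 3163 = (90 + 180 + 570) - 3163 = 840 - 3163 = -2323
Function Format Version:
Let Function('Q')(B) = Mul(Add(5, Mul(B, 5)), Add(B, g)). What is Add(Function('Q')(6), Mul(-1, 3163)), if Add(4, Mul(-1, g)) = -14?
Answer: -2323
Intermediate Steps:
g = 18 (g = Add(4, Mul(-1, -14)) = Add(4, 14) = 18)
Function('Q')(B) = Mul(Add(5, Mul(5, B)), Add(18, B)) (Function('Q')(B) = Mul(Add(5, Mul(B, 5)), Add(B, 18)) = Mul(Add(5, Mul(5, B)), Add(18, B)))
Add(Function('Q')(6), Mul(-1, 3163)) = Add(Add(90, Mul(5, Pow(6, 2)), Mul(95, 6)), Mul(-1, 3163)) = Add(Add(90, Mul(5, 36), 570), -3163) = Add(Add(90, 180, 570), -3163) = Add(840, -3163) = -2323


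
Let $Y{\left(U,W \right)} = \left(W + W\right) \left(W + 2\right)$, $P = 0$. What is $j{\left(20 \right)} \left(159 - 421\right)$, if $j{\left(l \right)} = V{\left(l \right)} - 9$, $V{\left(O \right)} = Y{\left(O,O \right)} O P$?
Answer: $2358$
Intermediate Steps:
$Y{\left(U,W \right)} = 2 W \left(2 + W\right)$
$V{\left(O \right)} = 0$ ($V{\left(O \right)} = 2 O \left(2 + O\right) O 0 = 2 O^{2} \left(2 + O\right) 0 = 0$)
$j{\left(l \right)} = -9$ ($j{\left(l \right)} = 0 - 9 = -9$)
$j{\left(20 \right)} \left(159 - 421\right) = - 9 \left(159 - 421\right) = \left(-9\right) \left(-262\right) = 2358$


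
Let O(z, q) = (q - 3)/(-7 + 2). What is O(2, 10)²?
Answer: 49/25 ≈ 1.9600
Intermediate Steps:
O(z, q) = ⅗ - q/5 (O(z, q) = (-3 + q)/(-5) = (-3 + q)*(-⅕) = ⅗ - q/5)
O(2, 10)² = (⅗ - ⅕*10)² = (⅗ - 2)² = (-7/5)² = 49/25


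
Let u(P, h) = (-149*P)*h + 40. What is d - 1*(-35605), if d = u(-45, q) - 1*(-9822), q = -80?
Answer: -490933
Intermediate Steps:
u(P, h) = 40 - 149*P*h (u(P, h) = -149*P*h + 40 = 40 - 149*P*h)
d = -526538 (d = (40 - 149*(-45)*(-80)) - 1*(-9822) = (40 - 536400) + 9822 = -536360 + 9822 = -526538)
d - 1*(-35605) = -526538 - 1*(-35605) = -526538 + 35605 = -490933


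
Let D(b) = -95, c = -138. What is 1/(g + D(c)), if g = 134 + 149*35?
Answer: 1/5254 ≈ 0.00019033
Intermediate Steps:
g = 5349 (g = 134 + 5215 = 5349)
1/(g + D(c)) = 1/(5349 - 95) = 1/5254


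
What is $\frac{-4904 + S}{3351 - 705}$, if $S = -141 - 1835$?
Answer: $- \frac{3440}{1323} \approx -2.6002$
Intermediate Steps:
$S = -1976$
$\frac{-4904 + S}{3351 - 705} = \frac{-4904 - 1976}{3351 - 705} = - \frac{6880}{2646} = \left(-6880\right) \frac{1}{2646} = - \frac{3440}{1323}$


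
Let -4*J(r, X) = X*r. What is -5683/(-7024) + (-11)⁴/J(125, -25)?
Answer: 429112911/21950000 ≈ 19.550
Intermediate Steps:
J(r, X) = -X*r/4
-5683/(-7024) + (-11)⁴/J(125, -25) = -5683/(-7024) + (-11)⁴/((-¼*(-25)*125)) = -5683*(-1/7024) + 14641/(3125/4) = 5683/7024 + 14641*(4/3125) = 5683/7024 + 58564/3125 = 429112911/21950000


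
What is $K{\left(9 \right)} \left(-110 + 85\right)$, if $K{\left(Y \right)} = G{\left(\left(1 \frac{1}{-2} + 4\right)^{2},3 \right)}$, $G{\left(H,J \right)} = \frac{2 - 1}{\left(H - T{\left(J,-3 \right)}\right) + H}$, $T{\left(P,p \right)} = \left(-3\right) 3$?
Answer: $- \frac{50}{67} \approx -0.74627$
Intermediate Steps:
$T{\left(P,p \right)} = -9$
$G{\left(H,J \right)} = \frac{1}{9 + 2 H}$ ($G{\left(H,J \right)} = \frac{2 - 1}{\left(H - -9\right) + H} = 1 \frac{1}{\left(H + 9\right) + H} = 1 \frac{1}{\left(9 + H\right) + H} = 1 \frac{1}{9 + 2 H} = \frac{1}{9 + 2 H}$)
$K{\left(Y \right)} = \frac{2}{67}$ ($K{\left(Y \right)} = \frac{1}{9 + 2 \left(1 \frac{1}{-2} + 4\right)^{2}} = \frac{1}{9 + 2 \left(1 \left(- \frac{1}{2}\right) + 4\right)^{2}} = \frac{1}{9 + 2 \left(- \frac{1}{2} + 4\right)^{2}} = \frac{1}{9 + 2 \left(\frac{7}{2}\right)^{2}} = \frac{1}{9 + 2 \cdot \frac{49}{4}} = \frac{1}{9 + \frac{49}{2}} = \frac{1}{\frac{67}{2}} = \frac{2}{67}$)
$K{\left(9 \right)} \left(-110 + 85\right) = \frac{2 \left(-110 + 85\right)}{67} = \frac{2}{67} \left(-25\right) = - \frac{50}{67}$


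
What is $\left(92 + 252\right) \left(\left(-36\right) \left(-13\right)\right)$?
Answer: $160992$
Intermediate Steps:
$\left(92 + 252\right) \left(\left(-36\right) \left(-13\right)\right) = 344 \cdot 468 = 160992$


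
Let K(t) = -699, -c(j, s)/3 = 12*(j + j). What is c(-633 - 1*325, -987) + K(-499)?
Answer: 68277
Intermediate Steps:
c(j, s) = -72*j (c(j, s) = -36*(j + j) = -36*2*j = -72*j)
c(-633 - 1*325, -987) + K(-499) = -72*(-633 - 1*325) - 699 = -72*(-633 - 325) - 699 = -72*(-958) - 699 = 68976 - 699 = 68277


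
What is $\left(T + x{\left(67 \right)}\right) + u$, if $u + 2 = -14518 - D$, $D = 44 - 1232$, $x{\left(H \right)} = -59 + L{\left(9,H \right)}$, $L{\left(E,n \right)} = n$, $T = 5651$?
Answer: $-7673$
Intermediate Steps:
$x{\left(H \right)} = -59 + H$
$D = -1188$ ($D = 44 - 1232 = -1188$)
$u = -13332$ ($u = -2 - 13330 = -13332$)
$\left(T + x{\left(67 \right)}\right) + u = \left(5651 + \left(-59 + 67\right)\right) - 13332 = \left(5651 + 8\right) - 13332 = 5659 - 13332 = -7673$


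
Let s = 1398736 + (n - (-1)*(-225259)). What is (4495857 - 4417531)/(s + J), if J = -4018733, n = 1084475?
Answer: -78326/1760781 ≈ -0.044484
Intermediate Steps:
s = 2257952 (s = 1398736 + (1084475 - (-1)*(-225259)) = 1398736 + (1084475 - 1*225259) = 1398736 + (1084475 - 225259) = 1398736 + 859216 = 2257952)
(4495857 - 4417531)/(s + J) = (4495857 - 4417531)/(2257952 - 4018733) = 78326/(-1760781) = 78326*(-1/1760781) = -78326/1760781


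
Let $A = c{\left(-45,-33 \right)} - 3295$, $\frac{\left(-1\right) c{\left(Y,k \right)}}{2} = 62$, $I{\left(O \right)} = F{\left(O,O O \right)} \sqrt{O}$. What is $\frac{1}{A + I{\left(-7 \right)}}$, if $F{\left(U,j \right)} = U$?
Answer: $\frac{i}{- 3419 i + 7 \sqrt{7}} \approx -0.00029247 + 1.5843 \cdot 10^{-6} i$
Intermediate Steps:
$I{\left(O \right)} = O^{\frac{3}{2}}$ ($I{\left(O \right)} = O \sqrt{O} = O^{\frac{3}{2}}$)
$c{\left(Y,k \right)} = -124$ ($c{\left(Y,k \right)} = \left(-2\right) 62 = -124$)
$A = -3419$ ($A = -124 - 3295 = -3419$)
$\frac{1}{A + I{\left(-7 \right)}} = \frac{1}{-3419 + \left(-7\right)^{\frac{3}{2}}} = \frac{1}{-3419 - 7 i \sqrt{7}}$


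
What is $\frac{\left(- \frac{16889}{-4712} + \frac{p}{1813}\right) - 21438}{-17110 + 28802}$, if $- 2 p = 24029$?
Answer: $- \frac{183167739495}{99883072352} \approx -1.8338$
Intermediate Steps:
$p = - \frac{24029}{2}$ ($p = \left(- \frac{1}{2}\right) 24029 = - \frac{24029}{2} \approx -12015.0$)
$\frac{\left(- \frac{16889}{-4712} + \frac{p}{1813}\right) - 21438}{-17110 + 28802} = \frac{\left(- \frac{16889}{-4712} - \frac{24029}{2 \cdot 1813}\right) - 21438}{-17110 + 28802} = \frac{\left(\left(-16889\right) \left(- \frac{1}{4712}\right) - \frac{24029}{3626}\right) - 21438}{11692} = \left(\left(\frac{16889}{4712} - \frac{24029}{3626}\right) - 21438\right) \frac{1}{11692} = \left(- \frac{25992567}{8542856} - 21438\right) \frac{1}{11692} = \left(- \frac{183167739495}{8542856}\right) \frac{1}{11692} = - \frac{183167739495}{99883072352}$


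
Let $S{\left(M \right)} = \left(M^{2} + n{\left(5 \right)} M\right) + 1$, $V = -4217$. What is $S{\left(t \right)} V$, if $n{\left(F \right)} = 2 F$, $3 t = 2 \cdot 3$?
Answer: $-105425$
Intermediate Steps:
$t = 2$ ($t = \frac{2 \cdot 3}{3} = \frac{1}{3} \cdot 6 = 2$)
$S{\left(M \right)} = 1 + M^{2} + 10 M$ ($S{\left(M \right)} = \left(M^{2} + 2 \cdot 5 M\right) + 1 = \left(M^{2} + 10 M\right) + 1 = 1 + M^{2} + 10 M$)
$S{\left(t \right)} V = \left(1 + 2^{2} + 10 \cdot 2\right) \left(-4217\right) = \left(1 + 4 + 20\right) \left(-4217\right) = 25 \left(-4217\right) = -105425$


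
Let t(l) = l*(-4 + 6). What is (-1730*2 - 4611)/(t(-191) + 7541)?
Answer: -8071/7159 ≈ -1.1274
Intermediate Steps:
t(l) = 2*l (t(l) = l*2 = 2*l)
(-1730*2 - 4611)/(t(-191) + 7541) = (-1730*2 - 4611)/(2*(-191) + 7541) = (-3460 - 4611)/(-382 + 7541) = -8071/7159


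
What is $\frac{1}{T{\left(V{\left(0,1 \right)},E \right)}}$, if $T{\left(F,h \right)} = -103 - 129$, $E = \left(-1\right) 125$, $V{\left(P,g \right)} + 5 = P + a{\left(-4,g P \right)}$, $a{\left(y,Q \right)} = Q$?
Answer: $- \frac{1}{232} \approx -0.0043103$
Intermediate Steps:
$V{\left(P,g \right)} = -5 + P + P g$ ($V{\left(P,g \right)} = -5 + \left(P + g P\right) = -5 + \left(P + P g\right) = -5 + P + P g$)
$E = -125$
$T{\left(F,h \right)} = -232$
$\frac{1}{T{\left(V{\left(0,1 \right)},E \right)}} = \frac{1}{-232} = - \frac{1}{232}$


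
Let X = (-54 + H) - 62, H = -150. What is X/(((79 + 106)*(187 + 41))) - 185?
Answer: -205357/1110 ≈ -185.01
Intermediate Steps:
X = -266 (X = (-54 - 150) - 62 = -204 - 62 = -266)
X/(((79 + 106)*(187 + 41))) - 185 = -266/((79 + 106)*(187 + 41)) - 185 = -266/(185*228) - 185 = -266/42180 - 185 = (1/42180)*(-266) - 185 = -7/1110 - 185 = -205357/1110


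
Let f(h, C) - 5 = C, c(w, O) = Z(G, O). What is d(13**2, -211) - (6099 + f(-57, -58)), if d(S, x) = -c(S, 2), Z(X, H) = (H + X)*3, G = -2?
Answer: -6046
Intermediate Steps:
Z(X, H) = 3*H + 3*X
c(w, O) = -6 + 3*O (c(w, O) = 3*O + 3*(-2) = 3*O - 6 = -6 + 3*O)
f(h, C) = 5 + C
d(S, x) = 0 (d(S, x) = -(-6 + 3*2) = -(-6 + 6) = -1*0 = 0)
d(13**2, -211) - (6099 + f(-57, -58)) = 0 - (6099 + (5 - 58)) = 0 - (6099 - 53) = 0 - 1*6046 = 0 - 6046 = -6046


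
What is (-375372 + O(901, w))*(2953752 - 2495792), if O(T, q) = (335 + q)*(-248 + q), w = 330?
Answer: -146932802320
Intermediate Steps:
O(T, q) = (-248 + q)*(335 + q)
(-375372 + O(901, w))*(2953752 - 2495792) = (-375372 + (-83080 + 330² + 87*330))*(2953752 - 2495792) = (-375372 + (-83080 + 108900 + 28710))*457960 = (-375372 + 54530)*457960 = -320842*457960 = -146932802320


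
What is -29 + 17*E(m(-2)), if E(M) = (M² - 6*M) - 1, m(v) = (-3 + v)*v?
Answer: 634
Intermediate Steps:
m(v) = v*(-3 + v)
E(M) = -1 + M² - 6*M
-29 + 17*E(m(-2)) = -29 + 17*(-1 + (-2*(-3 - 2))² - (-12)*(-3 - 2)) = -29 + 17*(-1 + (-2*(-5))² - (-12)*(-5)) = -29 + 17*(-1 + 10² - 6*10) = -29 + 17*(-1 + 100 - 60) = -29 + 17*39 = -29 + 663 = 634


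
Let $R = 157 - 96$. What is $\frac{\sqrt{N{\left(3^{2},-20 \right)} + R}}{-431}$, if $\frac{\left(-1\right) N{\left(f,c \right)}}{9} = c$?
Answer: $- \frac{\sqrt{241}}{431} \approx -0.036019$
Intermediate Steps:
$N{\left(f,c \right)} = - 9 c$
$R = 61$ ($R = 157 - 96 = 61$)
$\frac{\sqrt{N{\left(3^{2},-20 \right)} + R}}{-431} = \frac{\sqrt{\left(-9\right) \left(-20\right) + 61}}{-431} = \sqrt{180 + 61} \left(- \frac{1}{431}\right) = \sqrt{241} \left(- \frac{1}{431}\right) = - \frac{\sqrt{241}}{431}$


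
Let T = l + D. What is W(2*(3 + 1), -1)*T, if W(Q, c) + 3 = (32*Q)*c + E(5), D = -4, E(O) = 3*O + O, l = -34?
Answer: 9082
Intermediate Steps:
E(O) = 4*O
W(Q, c) = 17 + 32*Q*c (W(Q, c) = -3 + ((32*Q)*c + 4*5) = -3 + (32*Q*c + 20) = -3 + (20 + 32*Q*c) = 17 + 32*Q*c)
T = -38 (T = -34 - 4 = -38)
W(2*(3 + 1), -1)*T = (17 + 32*(2*(3 + 1))*(-1))*(-38) = (17 + 32*(2*4)*(-1))*(-38) = (17 + 32*8*(-1))*(-38) = (17 - 256)*(-38) = -239*(-38) = 9082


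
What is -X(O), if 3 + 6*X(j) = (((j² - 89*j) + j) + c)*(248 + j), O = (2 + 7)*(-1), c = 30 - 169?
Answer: -175423/6 ≈ -29237.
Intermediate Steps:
c = -139
O = -9 (O = 9*(-1) = -9)
X(j) = -½ + (248 + j)*(-139 + j² - 88*j)/6 (X(j) = -½ + ((((j² - 89*j) + j) - 139)*(248 + j))/6 = -½ + (((j² - 88*j) - 139)*(248 + j))/6 = -½ + ((-139 + j² - 88*j)*(248 + j))/6 = -½ + ((248 + j)*(-139 + j² - 88*j))/6 = -½ + (248 + j)*(-139 + j² - 88*j)/6)
-X(O) = -(-34475/6 - 7321/2*(-9) + (⅙)*(-9)³ + (80/3)*(-9)²) = -(-34475/6 + 65889/2 + (⅙)*(-729) + (80/3)*81) = -(-34475/6 + 65889/2 - 243/2 + 2160) = -1*175423/6 = -175423/6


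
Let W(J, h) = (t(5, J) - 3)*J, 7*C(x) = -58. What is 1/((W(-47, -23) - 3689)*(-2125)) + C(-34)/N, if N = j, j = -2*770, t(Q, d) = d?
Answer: 16504253/3067314250 ≈ 0.0053807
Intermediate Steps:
C(x) = -58/7 (C(x) = (⅐)*(-58) = -58/7)
W(J, h) = J*(-3 + J) (W(J, h) = (J - 3)*J = (-3 + J)*J = J*(-3 + J))
j = -1540
N = -1540
1/((W(-47, -23) - 3689)*(-2125)) + C(-34)/N = 1/(-47*(-3 - 47) - 3689*(-2125)) - 58/7/(-1540) = -1/2125/(-47*(-50) - 3689) - 58/7*(-1/1540) = -1/2125/(2350 - 3689) + 29/5390 = -1/2125/(-1339) + 29/5390 = -1/1339*(-1/2125) + 29/5390 = 1/2845375 + 29/5390 = 16504253/3067314250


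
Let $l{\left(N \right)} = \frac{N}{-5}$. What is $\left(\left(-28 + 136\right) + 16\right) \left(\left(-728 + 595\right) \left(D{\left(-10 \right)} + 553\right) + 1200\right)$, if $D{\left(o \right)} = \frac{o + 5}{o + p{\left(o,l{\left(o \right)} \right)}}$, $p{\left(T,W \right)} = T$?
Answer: $-8975399$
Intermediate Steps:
$l{\left(N \right)} = - \frac{N}{5}$ ($l{\left(N \right)} = N \left(- \frac{1}{5}\right) = - \frac{N}{5}$)
$D{\left(o \right)} = \frac{5 + o}{2 o}$ ($D{\left(o \right)} = \frac{o + 5}{o + o} = \frac{5 + o}{2 o}$)
$\left(\left(-28 + 136\right) + 16\right) \left(\left(-728 + 595\right) \left(D{\left(-10 \right)} + 553\right) + 1200\right) = \left(\left(-28 + 136\right) + 16\right) \left(\left(-728 + 595\right) \left(\frac{5 - 10}{2 \left(-10\right)} + 553\right) + 1200\right) = \left(108 + 16\right) \left(- 133 \left(\frac{1}{2} \left(- \frac{1}{10}\right) \left(-5\right) + 553\right) + 1200\right) = 124 \left(- 133 \left(\frac{1}{4} + 553\right) + 1200\right) = 124 \left(\left(-133\right) \frac{2213}{4} + 1200\right) = 124 \left(- \frac{294329}{4} + 1200\right) = 124 \left(- \frac{289529}{4}\right) = -8975399$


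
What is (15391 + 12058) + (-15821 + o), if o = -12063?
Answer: -435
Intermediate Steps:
(15391 + 12058) + (-15821 + o) = (15391 + 12058) + (-15821 - 12063) = 27449 - 27884 = -435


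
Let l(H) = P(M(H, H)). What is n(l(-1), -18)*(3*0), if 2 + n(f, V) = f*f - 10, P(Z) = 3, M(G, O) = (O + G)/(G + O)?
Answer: 0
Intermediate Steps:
M(G, O) = 1 (M(G, O) = (G + O)/(G + O) = 1)
l(H) = 3
n(f, V) = -12 + f² (n(f, V) = -2 + (f*f - 10) = -2 + (f² - 10) = -2 + (-10 + f²) = -12 + f²)
n(l(-1), -18)*(3*0) = (-12 + 3²)*(3*0) = (-12 + 9)*0 = -3*0 = 0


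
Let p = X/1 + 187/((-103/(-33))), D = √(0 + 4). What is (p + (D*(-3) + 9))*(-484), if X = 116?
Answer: -8919152/103 ≈ -86594.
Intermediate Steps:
D = 2 (D = √4 = 2)
p = 18119/103 (p = 116/1 + 187/((-103/(-33))) = 116*1 + 187/((-103*(-1/33))) = 116 + 187/(103/33) = 116 + 187*(33/103) = 116 + 6171/103 = 18119/103 ≈ 175.91)
(p + (D*(-3) + 9))*(-484) = (18119/103 + (2*(-3) + 9))*(-484) = (18119/103 + (-6 + 9))*(-484) = (18119/103 + 3)*(-484) = (18428/103)*(-484) = -8919152/103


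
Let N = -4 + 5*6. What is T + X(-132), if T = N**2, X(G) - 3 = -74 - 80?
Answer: 525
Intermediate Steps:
N = 26 (N = -4 + 30 = 26)
X(G) = -151 (X(G) = 3 + (-74 - 80) = 3 - 154 = -151)
T = 676 (T = 26**2 = 676)
T + X(-132) = 676 - 151 = 525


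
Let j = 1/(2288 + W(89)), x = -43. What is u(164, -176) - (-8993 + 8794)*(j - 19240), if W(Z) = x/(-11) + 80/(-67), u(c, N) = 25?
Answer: -6463888518232/1688257 ≈ -3.8287e+6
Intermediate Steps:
W(Z) = 2001/737 (W(Z) = -43/(-11) + 80/(-67) = -43*(-1/11) + 80*(-1/67) = 43/11 - 80/67 = 2001/737)
j = 737/1688257 (j = 1/(2288 + 2001/737) = 1/(1688257/737) = 737/1688257 ≈ 0.00043654)
u(164, -176) - (-8993 + 8794)*(j - 19240) = 25 - (-8993 + 8794)*(737/1688257 - 19240) = 25 - (-199)*(-32482063943)/1688257 = 25 - 1*6463930724657/1688257 = 25 - 6463930724657/1688257 = -6463888518232/1688257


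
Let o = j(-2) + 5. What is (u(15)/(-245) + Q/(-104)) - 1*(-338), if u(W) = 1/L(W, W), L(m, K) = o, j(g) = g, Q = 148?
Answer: 6431959/19110 ≈ 336.58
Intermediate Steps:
o = 3 (o = -2 + 5 = 3)
L(m, K) = 3
u(W) = ⅓ (u(W) = 1/3 = ⅓)
(u(15)/(-245) + Q/(-104)) - 1*(-338) = ((⅓)/(-245) + 148/(-104)) - 1*(-338) = ((⅓)*(-1/245) + 148*(-1/104)) + 338 = (-1/735 - 37/26) + 338 = -27221/19110 + 338 = 6431959/19110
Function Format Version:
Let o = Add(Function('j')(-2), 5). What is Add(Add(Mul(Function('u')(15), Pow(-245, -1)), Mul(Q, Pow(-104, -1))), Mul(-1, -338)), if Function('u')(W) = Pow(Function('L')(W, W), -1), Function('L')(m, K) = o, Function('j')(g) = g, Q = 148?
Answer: Rational(6431959, 19110) ≈ 336.58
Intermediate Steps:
o = 3 (o = Add(-2, 5) = 3)
Function('L')(m, K) = 3
Function('u')(W) = Rational(1, 3) (Function('u')(W) = Pow(3, -1) = Rational(1, 3))
Add(Add(Mul(Function('u')(15), Pow(-245, -1)), Mul(Q, Pow(-104, -1))), Mul(-1, -338)) = Add(Add(Mul(Rational(1, 3), Pow(-245, -1)), Mul(148, Pow(-104, -1))), Mul(-1, -338)) = Add(Add(Mul(Rational(1, 3), Rational(-1, 245)), Mul(148, Rational(-1, 104))), 338) = Add(Add(Rational(-1, 735), Rational(-37, 26)), 338) = Add(Rational(-27221, 19110), 338) = Rational(6431959, 19110)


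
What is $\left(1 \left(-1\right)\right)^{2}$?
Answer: $1$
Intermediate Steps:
$\left(1 \left(-1\right)\right)^{2} = \left(-1\right)^{2} = 1$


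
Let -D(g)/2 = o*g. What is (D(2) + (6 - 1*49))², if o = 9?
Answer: 6241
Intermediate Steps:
D(g) = -18*g
(D(2) + (6 - 1*49))² = (-18*2 + (6 - 1*49))² = (-36 + (6 - 49))² = (-36 - 43)² = (-79)² = 6241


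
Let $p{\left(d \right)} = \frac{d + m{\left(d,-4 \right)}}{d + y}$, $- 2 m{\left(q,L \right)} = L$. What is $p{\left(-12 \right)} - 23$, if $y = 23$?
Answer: $- \frac{263}{11} \approx -23.909$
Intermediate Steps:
$m{\left(q,L \right)} = - \frac{L}{2}$
$p{\left(d \right)} = \frac{2 + d}{23 + d}$ ($p{\left(d \right)} = \frac{d - -2}{d + 23} = \frac{d + 2}{23 + d} = \frac{2 + d}{23 + d}$)
$p{\left(-12 \right)} - 23 = \frac{2 - 12}{23 - 12} - 23 = \frac{1}{11} \left(-10\right) - 23 = - \frac{10}{11} - 23 = - \frac{263}{11}$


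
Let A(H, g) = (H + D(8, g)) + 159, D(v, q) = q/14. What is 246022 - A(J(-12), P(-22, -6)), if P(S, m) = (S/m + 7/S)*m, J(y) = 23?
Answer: 37859581/154 ≈ 2.4584e+5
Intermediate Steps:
D(v, q) = q/14 (D(v, q) = q*(1/14) = q/14)
P(S, m) = m*(7/S + S/m) (P(S, m) = (7/S + S/m)*m = m*(7/S + S/m))
A(H, g) = 159 + H + g/14 (A(H, g) = (H + g/14) + 159 = 159 + H + g/14)
246022 - A(J(-12), P(-22, -6)) = 246022 - (159 + 23 + (-22 + 7*(-6)/(-22))/14) = 246022 - (159 + 23 + (-22 + 7*(-6)*(-1/22))/14) = 246022 - (159 + 23 + (-22 + 21/11)/14) = 246022 - (159 + 23 + (1/14)*(-221/11)) = 246022 - (159 + 23 - 221/154) = 246022 - 1*27807/154 = 246022 - 27807/154 = 37859581/154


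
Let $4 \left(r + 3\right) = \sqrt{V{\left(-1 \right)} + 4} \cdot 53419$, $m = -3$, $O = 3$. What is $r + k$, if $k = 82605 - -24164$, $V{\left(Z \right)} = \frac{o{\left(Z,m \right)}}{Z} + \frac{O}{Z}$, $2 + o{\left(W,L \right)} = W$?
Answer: $\frac{266951}{2} \approx 1.3348 \cdot 10^{5}$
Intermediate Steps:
$o{\left(W,L \right)} = -2 + W$
$V{\left(Z \right)} = \frac{3}{Z} + \frac{-2 + Z}{Z}$ ($V{\left(Z \right)} = \frac{-2 + Z}{Z} + \frac{3}{Z} = \frac{3}{Z} + \frac{-2 + Z}{Z}$)
$r = \frac{53413}{2}$ ($r = -3 + \frac{\sqrt{\frac{1 - 1}{-1} + 4} \cdot 53419}{4} = -3 + \frac{\sqrt{\left(-1\right) 0 + 4} \cdot 53419}{4} = -3 + \frac{\sqrt{0 + 4} \cdot 53419}{4} = -3 + \frac{\sqrt{4} \cdot 53419}{4} = -3 + \frac{2 \cdot 53419}{4} = -3 + \frac{1}{4} \cdot 106838 = -3 + \frac{53419}{2} = \frac{53413}{2} \approx 26707.0$)
$k = 106769$ ($k = 82605 + 24164 = 106769$)
$r + k = \frac{53413}{2} + 106769 = \frac{266951}{2}$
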